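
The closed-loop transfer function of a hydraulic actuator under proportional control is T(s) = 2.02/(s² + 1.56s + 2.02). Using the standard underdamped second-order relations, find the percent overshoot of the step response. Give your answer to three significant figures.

%OS ≈ 12.7%

Matching coefficients with s² + 2ζω_n s + ω_n² gives ω_n² = 2.02 ⇒ ω_n = 1.42 rad/s, and ζ = 1.56/(2ω_n) = 0.549.
%OS = 100 e^{−πζ/√(1−ζ²)} with ζ = 0.549 gives 12.7%.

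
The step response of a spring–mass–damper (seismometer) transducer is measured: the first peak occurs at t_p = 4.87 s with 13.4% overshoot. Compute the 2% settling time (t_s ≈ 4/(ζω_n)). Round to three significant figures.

From the overshoot, ζ = −ln(OS)/√(π²+ln²(OS)) = 0.539.
t_p = π/ω_d ⇒ ω_d = 0.645 rad/s; then ω_n = ω_d/√(1−ζ²) = 0.766 rad/s.
t_s ≈ 4/(ζω_n) = 4/(0.539·0.766) = 9.69 s.

t_s ≈ 9.69 s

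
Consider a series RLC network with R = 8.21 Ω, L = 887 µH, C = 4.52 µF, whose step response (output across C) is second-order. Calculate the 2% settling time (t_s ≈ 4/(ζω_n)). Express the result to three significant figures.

For a series RLC circuit (capacitor voltage as output), ω_n = 1/√(LC) = 1/√(887 µH · 4.52 µF) = 15800 rad/s.
ζ = (R/2)·√(C/L) = (8.21/2)·√(4.52 µF/887 µH) = 0.293.
t_s ≈ 4/(ζω_n) = 0.000864 s.

t_s ≈ 0.000864 s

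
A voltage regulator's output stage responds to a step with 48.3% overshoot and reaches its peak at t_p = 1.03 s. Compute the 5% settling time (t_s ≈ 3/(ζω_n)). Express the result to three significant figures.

From the overshoot, ζ = −ln(OS)/√(π²+ln²(OS)) = 0.226.
From t_p = π/ω_d, ω_d = π/1.03 = 3.05 rad/s, so ω_n = ω_d/√(1−ζ²) = 3.13 rad/s.
t_s ≈ 3/(ζω_n) = 3/(0.226·3.13) = 4.25 s.

t_s ≈ 4.25 s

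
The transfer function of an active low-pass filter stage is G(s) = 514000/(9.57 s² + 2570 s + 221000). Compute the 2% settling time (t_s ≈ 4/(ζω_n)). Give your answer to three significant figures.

t_s ≈ 0.0298 s

Dividing through by 9.57: denominator becomes s² + 268.5 s + 23090.
So ω_n = √23090 = 152 rad/s and ζ = 268.5/(2·152) = 0.884.
t_s ≈ 4/(ζω_n) = 0.0298 s.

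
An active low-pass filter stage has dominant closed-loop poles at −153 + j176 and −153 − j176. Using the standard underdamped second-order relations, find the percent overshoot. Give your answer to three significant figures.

%OS ≈ 6.52%

The poles are at −σ ± jω_d with σ = 153 and ω_d = 176, so ω_n = √(σ²+ω_d²) = 233 rad/s and ζ = σ/ω_n = 0.656.
Overshoot: exp(−π·0.656/√(1−0.656²)) = 0.0652, i.e. 6.52%.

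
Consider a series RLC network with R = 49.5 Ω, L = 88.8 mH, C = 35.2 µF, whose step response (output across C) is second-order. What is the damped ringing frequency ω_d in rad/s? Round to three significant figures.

ω_d ≈ 492 rad/s

For a series RLC circuit (capacitor voltage as output), ω_n = 1/√(LC) = 1/√(88.8 mH · 35.2 µF) = 566 rad/s.
ζ = (R/2)·√(C/L) = (49.5/2)·√(35.2 µF/88.8 mH) = 0.493.
ω_d = 566·√(1 − 0.493²) = 492 rad/s.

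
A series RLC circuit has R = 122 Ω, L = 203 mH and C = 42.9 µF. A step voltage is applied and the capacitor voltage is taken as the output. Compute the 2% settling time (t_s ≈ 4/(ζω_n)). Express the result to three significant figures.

t_s ≈ 0.0133 s

For a series RLC circuit (capacitor voltage as output), ω_n = 1/√(LC) = 1/√(203 mH · 42.9 µF) = 339 rad/s.
ζ = (R/2)·√(C/L) = (122/2)·√(42.9 µF/203 mH) = 0.887.
t_s ≈ 4/(ζω_n) = 0.0133 s.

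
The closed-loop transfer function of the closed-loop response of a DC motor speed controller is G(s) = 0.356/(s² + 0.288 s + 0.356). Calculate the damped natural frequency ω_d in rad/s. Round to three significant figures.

Comparing the denominator to s² + 2ζω_n s + ω_n²: ω_n = √0.356 = 0.597 rad/s, and 2ζω_n = 0.288 so ζ = 0.288/(2·0.597) = 0.241.
The damped frequency ω_d = ω_n√(1−ζ²) = 0.579 rad/s.

ω_d ≈ 0.579 rad/s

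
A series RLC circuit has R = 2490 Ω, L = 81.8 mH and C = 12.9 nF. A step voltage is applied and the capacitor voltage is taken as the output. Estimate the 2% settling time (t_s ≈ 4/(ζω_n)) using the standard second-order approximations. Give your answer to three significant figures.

t_s ≈ 0.000263 s

For a series RLC circuit (capacitor voltage as output), ω_n = 1/√(LC) = 1/√(81.8 mH · 12.9 nF) = 30800 rad/s.
ζ = (R/2)·√(C/L) = (2490/2)·√(12.9 nF/81.8 mH) = 0.494.
t_s ≈ 4/(ζω_n) = 0.000263 s.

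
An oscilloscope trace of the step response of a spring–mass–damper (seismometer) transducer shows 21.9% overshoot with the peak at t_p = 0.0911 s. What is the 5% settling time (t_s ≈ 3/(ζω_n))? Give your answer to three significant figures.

t_s ≈ 0.180 s

The overshoot fixes ζ = −ln(OS)/√(π²+ln²(OS)) = 0.435.
t_p = π/ω_d ⇒ ω_d = 34.5 rad/s; then ω_n = ω_d/√(1−ζ²) = 38.3 rad/s.
t_s ≈ 3/(ζω_n) = 3/(0.435·38.3) = 0.180 s.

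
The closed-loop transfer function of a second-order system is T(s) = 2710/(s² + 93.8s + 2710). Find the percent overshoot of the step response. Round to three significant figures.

ω_n = √2710 = 52.1 rad/s; ζ = 93.8/(2·52.1) = 0.901.
%OS = 100 e^{−πζ/√(1−ζ²)} with ζ = 0.901 gives 0.147%.

%OS ≈ 0.147%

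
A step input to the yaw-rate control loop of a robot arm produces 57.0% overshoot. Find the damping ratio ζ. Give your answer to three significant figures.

Inverting the overshoot relation: ζ = |ln 0.570|/√(π² + ln²0.570) = 0.176.

ζ ≈ 0.176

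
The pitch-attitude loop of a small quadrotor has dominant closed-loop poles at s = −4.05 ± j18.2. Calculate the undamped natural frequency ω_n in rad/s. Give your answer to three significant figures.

With σ = 4.05, ω_d = 18.2: ω_n = √(σ²+ω_d²) = 18.6 rad/s, ζ = σ/ω_n = 0.217.

ω_n ≈ 18.6 rad/s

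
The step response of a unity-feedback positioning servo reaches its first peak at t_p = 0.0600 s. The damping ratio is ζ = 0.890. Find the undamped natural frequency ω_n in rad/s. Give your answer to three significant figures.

ω_n ≈ 115 rad/s

Peak time t_p = π/ω_d, so ω_d = π/t_p = π/0.0600 = 52.4 rad/s.
ω_n = ω_d/√(1−ζ²) = 52.4/√0.208 = 115 rad/s.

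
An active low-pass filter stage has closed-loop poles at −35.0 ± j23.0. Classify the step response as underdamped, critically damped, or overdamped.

Since the poles form a complex-conjugate pair with nonzero imaginary part, the response is underdamped.

underdamped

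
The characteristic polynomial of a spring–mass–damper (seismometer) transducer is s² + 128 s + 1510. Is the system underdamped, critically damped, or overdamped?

overdamped

a² − 4b = 10000 > 0 (two distinct real roots); the system is overdamped.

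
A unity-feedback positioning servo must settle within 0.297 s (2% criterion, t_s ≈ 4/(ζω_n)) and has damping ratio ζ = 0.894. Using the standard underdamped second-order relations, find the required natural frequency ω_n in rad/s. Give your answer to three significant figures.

Rearranging t_s ≈ 4/(ζω_n) gives ω_n = 4/(ζ·t_s) = 4/(0.894 × 0.297) = 15.1 rad/s.

ω_n ≈ 15.1 rad/s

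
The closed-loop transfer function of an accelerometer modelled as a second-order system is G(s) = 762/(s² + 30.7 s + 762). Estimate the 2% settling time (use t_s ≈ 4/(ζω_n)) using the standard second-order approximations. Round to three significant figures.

t_s ≈ 0.261 s

Matching coefficients with s² + 2ζω_n s + ω_n² gives ω_n² = 762 ⇒ ω_n = 27.6 rad/s, and ζ = 30.7/(2ω_n) = 0.556.
t_s ≈ 4/(ζω_n) = 4/(0.556·27.6) = 0.261 s.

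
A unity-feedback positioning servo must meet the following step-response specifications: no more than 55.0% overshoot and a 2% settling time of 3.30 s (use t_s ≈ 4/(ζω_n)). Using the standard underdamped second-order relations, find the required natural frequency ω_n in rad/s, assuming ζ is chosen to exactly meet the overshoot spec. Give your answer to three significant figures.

ω_n ≈ 6.48 rad/s

Inverting the overshoot relation: ζ = |ln 0.550|/√(π² + ln²0.550) = 0.187.
From t_s ≈ 4/(ζω_n): ω_n = 4/(ζ·t_s) = 4/(0.187·3.30) = 6.48 rad/s.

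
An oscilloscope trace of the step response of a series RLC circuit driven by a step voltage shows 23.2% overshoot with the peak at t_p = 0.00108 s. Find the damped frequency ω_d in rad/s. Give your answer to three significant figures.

t_p = π/ω_d, so ω_d = π/0.00108 = 2910 rad/s.

ω_d ≈ 2910 rad/s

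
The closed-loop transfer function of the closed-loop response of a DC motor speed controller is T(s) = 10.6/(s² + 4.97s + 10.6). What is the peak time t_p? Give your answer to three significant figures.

ω_n = √10.6 = 3.26 rad/s; ζ = 4.97/(2·3.26) = 0.763.
ω_d = ω_n√(1−ζ²) = 2.10 rad/s. Then t_p = π/ω_d = 1.49 s.

t_p ≈ 1.49 s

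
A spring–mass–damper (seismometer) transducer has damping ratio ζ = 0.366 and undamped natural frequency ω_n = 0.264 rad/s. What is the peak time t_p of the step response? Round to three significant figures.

The damped frequency is ω_d = ω_n√(1−ζ²) = 0.264·√(1−0.134) = 0.246 rad/s.
Peak time t_p = π/ω_d = π/0.246 = 12.8 s.

t_p ≈ 12.8 s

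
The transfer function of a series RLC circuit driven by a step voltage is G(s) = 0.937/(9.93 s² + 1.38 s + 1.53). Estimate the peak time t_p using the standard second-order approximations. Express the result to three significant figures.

Dividing through by 9.93: denominator becomes s² + 0.1390 s + 0.1541.
So ω_n = √0.1541 = 0.393 rad/s and ζ = 0.1390/(2·0.393) = 0.177.
The damped frequency ω_d = ω_n√(1−ζ²) = 0.386 rad/s. t_p = π/ω_d = 8.13 s.

t_p ≈ 8.13 s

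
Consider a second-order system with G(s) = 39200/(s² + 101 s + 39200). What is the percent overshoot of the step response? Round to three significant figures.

Comparing the denominator to s² + 2ζω_n s + ω_n²: ω_n = √39200 = 198 rad/s, and 2ζω_n = 101 so ζ = 101/(2·198) = 0.255.
Overshoot: exp(−π·0.255/√(1−0.255²)) = 0.437, i.e. 43.7%.

%OS ≈ 43.7%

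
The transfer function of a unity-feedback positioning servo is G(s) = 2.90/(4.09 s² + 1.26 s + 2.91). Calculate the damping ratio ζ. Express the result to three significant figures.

ζ ≈ 0.183

Dividing through by 4.09: denominator becomes s² + 0.3081 s + 0.7115.
So ω_n = √0.7115 = 0.843 rad/s and ζ = 0.3081/(2·0.843) = 0.183.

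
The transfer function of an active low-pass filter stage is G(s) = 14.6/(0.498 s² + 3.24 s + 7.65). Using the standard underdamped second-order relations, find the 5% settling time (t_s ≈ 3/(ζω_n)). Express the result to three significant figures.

t_s ≈ 0.922 s

Dividing through by 0.498: denominator becomes s² + 6.506 s + 15.36.
So ω_n = √15.36 = 3.92 rad/s and ζ = 6.506/(2·3.92) = 0.830.
t_s ≈ 3/(ζω_n) = 0.922 s.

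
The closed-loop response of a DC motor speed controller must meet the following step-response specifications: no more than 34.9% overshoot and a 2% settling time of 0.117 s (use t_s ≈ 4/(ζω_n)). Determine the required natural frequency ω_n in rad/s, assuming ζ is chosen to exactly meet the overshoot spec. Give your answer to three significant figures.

ω_n ≈ 108 rad/s

ζ = −ln(OS)/√(π² + (ln OS)²). With OS = 0.349, ln OS = −1.053 and ζ = 1.053/3.313 = 0.318.
From t_s ≈ 4/(ζω_n): ω_n = 4/(ζ·t_s) = 4/(0.318·0.117) = 108 rad/s.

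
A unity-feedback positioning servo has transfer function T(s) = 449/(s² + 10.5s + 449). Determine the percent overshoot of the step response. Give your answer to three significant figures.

%OS ≈ 44.8%

ω_n = √449 = 21.2 rad/s; ζ = 10.5/(2·21.2) = 0.248.
%OS = 100·exp(−πζ/√(1−ζ²)) = 44.8%.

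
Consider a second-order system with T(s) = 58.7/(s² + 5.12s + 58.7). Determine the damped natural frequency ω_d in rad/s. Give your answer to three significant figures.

Matching coefficients with s² + 2ζω_n s + ω_n² gives ω_n² = 58.7 ⇒ ω_n = 7.66 rad/s, and ζ = 5.12/(2ω_n) = 0.334.
ω_d = ω_n√(1−ζ²) = 7.22 rad/s.

ω_d ≈ 7.22 rad/s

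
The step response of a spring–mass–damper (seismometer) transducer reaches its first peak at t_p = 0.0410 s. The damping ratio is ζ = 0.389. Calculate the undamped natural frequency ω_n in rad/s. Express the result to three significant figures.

Peak time t_p = π/ω_d, so ω_d = π/t_p = π/0.0410 = 76.6 rad/s.
ω_n = ω_d/√(1−ζ²) = 76.6/√0.849 = 83.2 rad/s.

ω_n ≈ 83.2 rad/s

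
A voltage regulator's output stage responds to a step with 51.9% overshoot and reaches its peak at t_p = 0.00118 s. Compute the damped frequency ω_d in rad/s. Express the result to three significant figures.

t_p = π/ω_d, so ω_d = π/0.00118 = 2660 rad/s.

ω_d ≈ 2660 rad/s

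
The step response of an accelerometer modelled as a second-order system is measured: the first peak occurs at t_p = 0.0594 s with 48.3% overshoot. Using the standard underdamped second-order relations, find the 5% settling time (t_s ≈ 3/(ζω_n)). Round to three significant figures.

t_s ≈ 0.245 s

From the overshoot, ζ = −ln(OS)/√(π²+ln²(OS)) = 0.226.
t_p = π/ω_d ⇒ ω_d = 52.9 rad/s; then ω_n = ω_d/√(1−ζ²) = 54.3 rad/s.
t_s ≈ 3/(ζω_n) = 3/(0.226·54.3) = 0.245 s.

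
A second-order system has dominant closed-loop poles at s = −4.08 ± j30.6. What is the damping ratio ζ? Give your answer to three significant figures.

ζ ≈ 0.132

|pole| = ω_n = √(4.08² + 30.6²) = 30.9 rad/s; ζ = cos θ = σ/ω_n = 0.132.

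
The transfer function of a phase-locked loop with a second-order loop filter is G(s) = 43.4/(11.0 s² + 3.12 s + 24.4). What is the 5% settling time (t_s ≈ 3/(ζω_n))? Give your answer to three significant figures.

t_s ≈ 21.2 s

Dividing through by 11.0: denominator becomes s² + 0.2836 s + 2.218.
So ω_n = √2.218 = 1.49 rad/s and ζ = 0.2836/(2·1.49) = 0.0952.
t_s ≈ 3/(ζω_n) = 21.2 s.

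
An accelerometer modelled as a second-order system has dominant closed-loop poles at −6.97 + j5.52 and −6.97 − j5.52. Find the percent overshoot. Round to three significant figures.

With σ = 6.97, ω_d = 5.52: ω_n = √(σ²+ω_d²) = 8.89 rad/s, ζ = σ/ω_n = 0.784.
%OS = 100 e^{−πζ/√(1−ζ²)} with ζ = 0.784 gives 1.89%.

%OS ≈ 1.89%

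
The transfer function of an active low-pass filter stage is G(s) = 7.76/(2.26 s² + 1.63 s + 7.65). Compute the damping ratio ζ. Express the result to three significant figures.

Dividing through by 2.26: denominator becomes s² + 0.7212 s + 3.385.
So ω_n = √3.385 = 1.84 rad/s and ζ = 0.7212/(2·1.84) = 0.196.

ζ ≈ 0.196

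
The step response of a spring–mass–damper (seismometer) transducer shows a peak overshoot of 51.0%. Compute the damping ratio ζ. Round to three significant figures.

ζ ≈ 0.210

From %OS = 100·exp(−πζ/√(1−ζ²)), invert to get ζ = −ln(OS)/√(π² + ln²(OS)) with OS = 0.510.
−ln 0.510 = 0.6733, so ζ = 0.6733/√(π² + 0.4534) = 0.210.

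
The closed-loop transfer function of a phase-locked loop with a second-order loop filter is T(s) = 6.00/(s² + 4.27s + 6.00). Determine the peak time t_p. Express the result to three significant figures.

t_p ≈ 2.62 s

ω_n = √6.00 = 2.45 rad/s; ζ = 4.27/(2·2.45) = 0.872.
ω_d = 2.45·√(1 − 0.872²) = 1.20 rad/s. Then t_p = π/ω_d = 2.62 s.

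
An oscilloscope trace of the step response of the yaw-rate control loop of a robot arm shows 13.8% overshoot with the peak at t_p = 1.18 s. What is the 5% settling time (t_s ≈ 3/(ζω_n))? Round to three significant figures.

t_s ≈ 1.79 s

The overshoot fixes ζ = −ln(OS)/√(π²+ln²(OS)) = 0.533.
t_p = π/ω_d ⇒ ω_d = 2.66 rad/s; then ω_n = ω_d/√(1−ζ²) = 3.15 rad/s.
t_s ≈ 3/(ζω_n) = 3/(0.533·3.15) = 1.79 s.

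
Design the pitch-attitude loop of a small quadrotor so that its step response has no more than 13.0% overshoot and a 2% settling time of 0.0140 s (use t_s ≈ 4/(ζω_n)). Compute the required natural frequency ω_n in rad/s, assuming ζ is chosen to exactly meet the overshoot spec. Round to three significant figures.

ω_n ≈ 525 rad/s

From %OS = 100·exp(−πζ/√(1−ζ²)), invert to get ζ = −ln(OS)/√(π² + ln²(OS)) with OS = 0.130.
−ln 0.130 = 2.040, so ζ = 2.040/√(π² + 4.163) = 0.545.
Then ω_n = 4/(ζ t_s) = 4/(0.545 × 0.0140) = 525 rad/s.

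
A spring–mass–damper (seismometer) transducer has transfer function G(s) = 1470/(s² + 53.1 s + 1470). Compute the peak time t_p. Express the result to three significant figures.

t_p ≈ 0.114 s

Matching coefficients with s² + 2ζω_n s + ω_n² gives ω_n² = 1470 ⇒ ω_n = 38.3 rad/s, and ζ = 53.1/(2ω_n) = 0.692.
ω_d = 38.3·√(1 − 0.692²) = 27.7 rad/s. Then t_p = π/ω_d = 0.114 s.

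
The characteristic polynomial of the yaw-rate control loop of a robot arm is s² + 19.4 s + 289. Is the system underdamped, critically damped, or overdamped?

underdamped

a² − 4b = 19.4² − 4·289 < 0 (complex roots); the system is underdamped.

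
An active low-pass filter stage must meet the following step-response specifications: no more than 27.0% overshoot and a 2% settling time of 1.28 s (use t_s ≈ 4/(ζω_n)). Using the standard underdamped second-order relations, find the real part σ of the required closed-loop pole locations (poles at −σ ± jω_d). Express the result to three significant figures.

The settling-time spec alone fixes σ = ζω_n = 4/t_s = 4/1.28 = 3.13.
(Overshoot then fixes ζ = 0.385 and hence ω_d = σ·√(1−ζ²)/ζ = 7.50 rad/s.)

σ ≈ 3.13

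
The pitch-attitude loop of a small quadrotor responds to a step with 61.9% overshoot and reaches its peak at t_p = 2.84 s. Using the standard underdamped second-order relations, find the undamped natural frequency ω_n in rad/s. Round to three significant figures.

From the overshoot, ζ = −ln(OS)/√(π²+ln²(OS)) = 0.151.
From t_p = π/ω_d, ω_d = π/2.84 = 1.11 rad/s, so ω_n = ω_d/√(1−ζ²) = 1.12 rad/s.

ω_n ≈ 1.12 rad/s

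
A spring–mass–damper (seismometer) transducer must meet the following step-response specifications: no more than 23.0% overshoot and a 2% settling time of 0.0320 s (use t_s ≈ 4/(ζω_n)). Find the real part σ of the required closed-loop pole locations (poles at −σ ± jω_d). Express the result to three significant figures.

The settling-time spec alone fixes σ = ζω_n = 4/t_s = 4/0.0320 = 125.
(Overshoot then fixes ζ = 0.424 and hence ω_d = σ·√(1−ζ²)/ζ = 267 rad/s.)

σ ≈ 125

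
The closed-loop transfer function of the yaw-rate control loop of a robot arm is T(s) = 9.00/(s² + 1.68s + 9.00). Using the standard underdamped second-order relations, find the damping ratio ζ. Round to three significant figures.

ω_n = √9.00 = 3.00 rad/s; ζ = 1.68/(2·3.00) = 0.280.

ζ ≈ 0.280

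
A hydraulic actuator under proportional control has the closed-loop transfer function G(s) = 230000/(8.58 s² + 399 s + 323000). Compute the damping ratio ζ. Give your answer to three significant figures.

ζ ≈ 0.120

Dividing through by 8.58: denominator becomes s² + 46.50 s + 37650.
So ω_n = √37650 = 194 rad/s and ζ = 46.50/(2·194) = 0.120.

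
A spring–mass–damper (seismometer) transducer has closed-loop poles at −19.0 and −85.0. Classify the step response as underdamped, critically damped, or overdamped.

overdamped

Since the poles are distinct, negative and real, the response is overdamped.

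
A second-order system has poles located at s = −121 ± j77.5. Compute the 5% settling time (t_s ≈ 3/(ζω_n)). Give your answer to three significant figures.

For poles at −σ ± jω_d, ζω_n = σ = 121, so t_s ≈ 3/σ = 0.0248 s.

t_s ≈ 0.0248 s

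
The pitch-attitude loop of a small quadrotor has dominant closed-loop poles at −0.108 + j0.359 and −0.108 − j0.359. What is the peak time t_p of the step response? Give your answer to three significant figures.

t_p ≈ 8.75 s

t_p = π/ω_d with ω_d = 0.359 (the imaginary part), so t_p = 8.75 s.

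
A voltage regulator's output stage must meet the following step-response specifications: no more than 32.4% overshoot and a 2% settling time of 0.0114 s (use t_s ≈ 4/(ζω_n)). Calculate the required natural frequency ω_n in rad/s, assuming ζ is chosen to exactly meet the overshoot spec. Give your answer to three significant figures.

From %OS = 100·exp(−πζ/√(1−ζ²)), invert to get ζ = −ln(OS)/√(π² + ln²(OS)) with OS = 0.324.
−ln 0.324 = 1.127, so ζ = 1.127/√(π² + 1.270) = 0.338.
From t_s ≈ 4/(ζω_n): ω_n = 4/(ζ·t_s) = 4/(0.338·0.0114) = 1040 rad/s.

ω_n ≈ 1040 rad/s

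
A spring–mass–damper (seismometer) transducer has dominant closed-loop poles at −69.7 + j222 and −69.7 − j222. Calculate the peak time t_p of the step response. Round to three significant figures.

t_p ≈ 0.0142 s

t_p = π/ω_d with ω_d = 222 (the imaginary part), so t_p = 0.0142 s.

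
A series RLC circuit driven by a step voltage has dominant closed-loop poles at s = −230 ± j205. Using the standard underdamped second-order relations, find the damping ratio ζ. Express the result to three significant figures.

|pole| = ω_n = √(230² + 205²) = 308 rad/s; ζ = cos θ = σ/ω_n = 0.747.

ζ ≈ 0.747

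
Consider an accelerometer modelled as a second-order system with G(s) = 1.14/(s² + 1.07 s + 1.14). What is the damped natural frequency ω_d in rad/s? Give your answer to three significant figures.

ω_n = √1.14 = 1.07 rad/s; ζ = 1.07/(2·1.07) = 0.501.
ω_d = 1.07·√(1 − 0.501²) = 0.924 rad/s.

ω_d ≈ 0.924 rad/s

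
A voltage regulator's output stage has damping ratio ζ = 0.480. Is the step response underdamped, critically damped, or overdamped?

Since ζ = 0.480 < 1, the system is underdamped.

underdamped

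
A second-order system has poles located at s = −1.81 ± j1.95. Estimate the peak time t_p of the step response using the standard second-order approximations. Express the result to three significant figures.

t_p ≈ 1.61 s

t_p = π/ω_d with ω_d = 1.95 (the imaginary part), so t_p = 1.61 s.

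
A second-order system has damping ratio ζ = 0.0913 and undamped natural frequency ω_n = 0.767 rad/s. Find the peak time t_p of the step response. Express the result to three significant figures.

The damped frequency is ω_d = ω_n√(1−ζ²) = 0.767·√(1−0.00834) = 0.764 rad/s.
Peak time t_p = π/ω_d = π/0.764 = 4.11 s.

t_p ≈ 4.11 s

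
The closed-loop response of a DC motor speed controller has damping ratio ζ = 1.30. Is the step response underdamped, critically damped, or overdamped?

overdamped

Since ζ = 1.30 > 1, the system is overdamped.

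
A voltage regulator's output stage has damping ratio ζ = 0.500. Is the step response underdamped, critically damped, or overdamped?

Since ζ = 0.500 < 1, the system is underdamped.

underdamped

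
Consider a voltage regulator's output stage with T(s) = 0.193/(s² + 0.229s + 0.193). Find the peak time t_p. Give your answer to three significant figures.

Comparing the denominator to s² + 2ζω_n s + ω_n²: ω_n = √0.193 = 0.439 rad/s, and 2ζω_n = 0.229 so ζ = 0.229/(2·0.439) = 0.261.
The damped frequency ω_d = ω_n√(1−ζ²) = 0.424 rad/s. Then t_p = π/ω_d = 7.41 s.

t_p ≈ 7.41 s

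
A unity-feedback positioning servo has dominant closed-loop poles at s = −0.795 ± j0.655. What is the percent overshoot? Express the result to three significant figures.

%OS ≈ 2.21%

The poles are at −σ ± jω_d with σ = 0.795 and ω_d = 0.655, so ω_n = √(σ²+ω_d²) = 1.03 rad/s and ζ = σ/ω_n = 0.772.
%OS = 100·exp(−πζ/√(1−ζ²)) = 2.21%.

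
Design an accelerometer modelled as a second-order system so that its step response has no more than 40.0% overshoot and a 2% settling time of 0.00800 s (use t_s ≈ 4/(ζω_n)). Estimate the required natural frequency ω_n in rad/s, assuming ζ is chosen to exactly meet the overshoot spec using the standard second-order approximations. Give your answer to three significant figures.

ω_n ≈ 1790 rad/s

ζ = −ln(OS)/√(π² + (ln OS)²). With OS = 0.400, ln OS = −0.9163 and ζ = 0.9163/3.272 = 0.280.
Then ω_n = 4/(ζ t_s) = 4/(0.280 × 0.00800) = 1790 rad/s.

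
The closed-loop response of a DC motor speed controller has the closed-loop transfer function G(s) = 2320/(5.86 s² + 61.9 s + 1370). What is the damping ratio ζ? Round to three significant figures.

ζ ≈ 0.345

Dividing through by 5.86: denominator becomes s² + 10.56 s + 233.8.
So ω_n = √233.8 = 15.3 rad/s and ζ = 10.56/(2·15.3) = 0.345.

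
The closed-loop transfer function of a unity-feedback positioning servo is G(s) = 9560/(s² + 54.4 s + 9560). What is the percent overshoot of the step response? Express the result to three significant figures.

%OS ≈ 40.3%

Comparing the denominator to s² + 2ζω_n s + ω_n²: ω_n = √9560 = 97.8 rad/s, and 2ζω_n = 54.4 so ζ = 54.4/(2·97.8) = 0.278.
Overshoot: exp(−π·0.278/√(1−0.278²)) = 0.403, i.e. 40.3%.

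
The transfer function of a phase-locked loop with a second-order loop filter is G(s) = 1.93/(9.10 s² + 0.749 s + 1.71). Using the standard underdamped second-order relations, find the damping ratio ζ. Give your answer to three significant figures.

Dividing through by 9.10: denominator becomes s² + 0.08231 s + 0.1879.
So ω_n = √0.1879 = 0.433 rad/s and ζ = 0.08231/(2·0.433) = 0.0949.

ζ ≈ 0.0949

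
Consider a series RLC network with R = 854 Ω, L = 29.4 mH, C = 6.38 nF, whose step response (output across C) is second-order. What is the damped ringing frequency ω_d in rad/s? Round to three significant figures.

For a series RLC circuit (capacitor voltage as output), ω_n = 1/√(LC) = 1/√(29.4 mH · 6.38 nF) = 73000 rad/s.
ζ = (R/2)·√(C/L) = (854/2)·√(6.38 nF/29.4 mH) = 0.199.
ω_d = ω_n√(1−ζ²) = 71600 rad/s.

ω_d ≈ 71600 rad/s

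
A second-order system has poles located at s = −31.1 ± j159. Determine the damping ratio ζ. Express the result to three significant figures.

The poles are at −σ ± jω_d with σ = 31.1 and ω_d = 159, so ω_n = √(σ²+ω_d²) = 162 rad/s and ζ = σ/ω_n = 0.192.

ζ ≈ 0.192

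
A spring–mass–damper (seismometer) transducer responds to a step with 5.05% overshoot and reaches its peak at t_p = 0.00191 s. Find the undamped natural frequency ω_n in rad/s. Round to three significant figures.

ω_n ≈ 2270 rad/s

From the overshoot, ζ = −ln(OS)/√(π²+ln²(OS)) = 0.689.
t_p = π/ω_d ⇒ ω_d = 1640 rad/s; then ω_n = ω_d/√(1−ζ²) = 2270 rad/s.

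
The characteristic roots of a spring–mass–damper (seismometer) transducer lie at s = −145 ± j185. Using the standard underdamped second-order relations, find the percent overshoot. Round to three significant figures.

|pole| = ω_n = √(145² + 185²) = 235 rad/s; ζ = cos θ = σ/ω_n = 0.617.
%OS = 100·exp(−πζ/√(1−ζ²)) = 8.52%.

%OS ≈ 8.52%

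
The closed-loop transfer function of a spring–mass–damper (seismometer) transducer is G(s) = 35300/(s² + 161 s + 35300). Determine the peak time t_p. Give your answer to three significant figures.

t_p ≈ 0.0185 s

Comparing the denominator to s² + 2ζω_n s + ω_n²: ω_n = √35300 = 188 rad/s, and 2ζω_n = 161 so ζ = 161/(2·188) = 0.428.
ω_d = ω_n√(1−ζ²) = 170 rad/s. Then t_p = π/ω_d = 0.0185 s.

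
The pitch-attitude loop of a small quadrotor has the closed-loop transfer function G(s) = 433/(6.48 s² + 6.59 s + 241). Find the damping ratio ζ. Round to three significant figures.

Dividing through by 6.48: denominator becomes s² + 1.017 s + 37.19.
So ω_n = √37.19 = 6.10 rad/s and ζ = 1.017/(2·6.10) = 0.0834.

ζ ≈ 0.0834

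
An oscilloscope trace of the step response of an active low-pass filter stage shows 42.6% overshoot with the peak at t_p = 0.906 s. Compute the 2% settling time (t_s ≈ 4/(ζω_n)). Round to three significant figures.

t_s ≈ 4.25 s

The overshoot fixes ζ = −ln(OS)/√(π²+ln²(OS)) = 0.262.
t_p = π/ω_d ⇒ ω_d = 3.47 rad/s; then ω_n = ω_d/√(1−ζ²) = 3.59 rad/s.
t_s ≈ 4/(ζω_n) = 4/(0.262·3.59) = 4.25 s.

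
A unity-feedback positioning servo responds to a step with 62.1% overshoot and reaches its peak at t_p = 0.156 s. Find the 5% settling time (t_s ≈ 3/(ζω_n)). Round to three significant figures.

From the overshoot, ζ = −ln(OS)/√(π²+ln²(OS)) = 0.150.
t_p = π/ω_d ⇒ ω_d = 20.1 rad/s; then ω_n = ω_d/√(1−ζ²) = 20.4 rad/s.
t_s ≈ 3/(ζω_n) = 3/(0.150·20.4) = 0.982 s.

t_s ≈ 0.982 s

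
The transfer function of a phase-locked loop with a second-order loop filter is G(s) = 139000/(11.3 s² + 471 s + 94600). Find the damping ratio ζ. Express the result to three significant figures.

ζ ≈ 0.228

Dividing through by 11.3: denominator becomes s² + 41.68 s + 8372.
So ω_n = √8372 = 91.5 rad/s and ζ = 41.68/(2·91.5) = 0.228.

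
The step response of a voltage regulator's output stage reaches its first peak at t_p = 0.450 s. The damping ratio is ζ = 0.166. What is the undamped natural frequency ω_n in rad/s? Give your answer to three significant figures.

ω_n ≈ 7.08 rad/s

Peak time t_p = π/ω_d, so ω_d = π/t_p = π/0.450 = 6.98 rad/s.
ω_n = ω_d/√(1−ζ²) = 6.98/√0.972 = 7.08 rad/s.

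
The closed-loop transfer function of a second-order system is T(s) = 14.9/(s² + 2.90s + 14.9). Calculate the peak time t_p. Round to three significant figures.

t_p ≈ 0.878 s

ω_n = √14.9 = 3.86 rad/s; ζ = 2.90/(2·3.86) = 0.376.
The damped frequency ω_d = ω_n√(1−ζ²) = 3.58 rad/s. Then t_p = π/ω_d = 0.878 s.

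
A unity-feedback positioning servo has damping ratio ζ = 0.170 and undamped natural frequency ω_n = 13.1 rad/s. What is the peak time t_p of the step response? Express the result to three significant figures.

t_p ≈ 0.243 s

The damped frequency is ω_d = ω_n√(1−ζ²) = 13.1·√(1−0.0289) = 12.9 rad/s.
Peak time t_p = π/ω_d = π/12.9 = 0.243 s.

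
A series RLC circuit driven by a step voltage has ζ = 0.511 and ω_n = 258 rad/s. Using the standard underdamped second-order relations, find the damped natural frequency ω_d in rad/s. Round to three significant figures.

ω_d ≈ 222 rad/s

ω_d = ω_n√(1−ζ²) = 258·√0.739 = 222 rad/s.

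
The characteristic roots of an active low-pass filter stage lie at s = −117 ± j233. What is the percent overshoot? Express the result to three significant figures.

%OS ≈ 20.6%

With σ = 117, ω_d = 233: ω_n = √(σ²+ω_d²) = 261 rad/s, ζ = σ/ω_n = 0.449.
%OS = 100·exp(−πζ/√(1−ζ²)) = 20.6%.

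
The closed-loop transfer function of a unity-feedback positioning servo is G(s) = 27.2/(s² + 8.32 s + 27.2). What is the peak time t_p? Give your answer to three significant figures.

t_p ≈ 0.999 s

Matching coefficients with s² + 2ζω_n s + ω_n² gives ω_n² = 27.2 ⇒ ω_n = 5.22 rad/s, and ζ = 8.32/(2ω_n) = 0.798.
The damped frequency ω_d = ω_n√(1−ζ²) = 3.15 rad/s. Then t_p = π/ω_d = 0.999 s.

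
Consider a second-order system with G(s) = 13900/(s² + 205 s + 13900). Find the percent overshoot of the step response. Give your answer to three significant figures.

Matching coefficients with s² + 2ζω_n s + ω_n² gives ω_n² = 13900 ⇒ ω_n = 118 rad/s, and ζ = 205/(2ω_n) = 0.869.
%OS = 100·exp(−πζ/√(1−ζ²)) = 0.398%.

%OS ≈ 0.398%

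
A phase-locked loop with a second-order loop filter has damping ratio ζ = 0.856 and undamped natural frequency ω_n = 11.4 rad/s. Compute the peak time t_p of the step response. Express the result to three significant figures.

The damped frequency is ω_d = ω_n√(1−ζ²) = 11.4·√(1−0.733) = 5.89 rad/s.
Peak time t_p = π/ω_d = π/5.89 = 0.533 s.

t_p ≈ 0.533 s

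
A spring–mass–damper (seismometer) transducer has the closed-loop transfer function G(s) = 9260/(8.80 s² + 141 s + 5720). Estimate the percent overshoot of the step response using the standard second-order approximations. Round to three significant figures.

Dividing through by 8.80: denominator becomes s² + 16.02 s + 650.0.
So ω_n = √650.0 = 25.5 rad/s and ζ = 16.02/(2·25.5) = 0.314.
Overshoot: exp(−π·0.314/√(1−0.314²)) = 0.354, i.e. 35.4%.

%OS ≈ 35.4%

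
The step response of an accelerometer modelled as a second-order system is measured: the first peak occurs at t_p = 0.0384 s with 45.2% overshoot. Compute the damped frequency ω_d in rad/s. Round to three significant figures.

t_p = π/ω_d, so ω_d = π/0.0384 = 81.8 rad/s.

ω_d ≈ 81.8 rad/s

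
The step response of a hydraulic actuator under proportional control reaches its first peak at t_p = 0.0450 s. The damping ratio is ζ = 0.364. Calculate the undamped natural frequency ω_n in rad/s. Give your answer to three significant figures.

Peak time t_p = π/ω_d, so ω_d = π/t_p = π/0.0450 = 69.8 rad/s.
ω_n = ω_d/√(1−ζ²) = 69.8/√0.868 = 75.0 rad/s.

ω_n ≈ 75.0 rad/s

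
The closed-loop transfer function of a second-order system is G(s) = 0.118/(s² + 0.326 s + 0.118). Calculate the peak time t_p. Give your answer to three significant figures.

Comparing the denominator to s² + 2ζω_n s + ω_n²: ω_n = √0.118 = 0.344 rad/s, and 2ζω_n = 0.326 so ζ = 0.326/(2·0.344) = 0.475.
The damped frequency ω_d = ω_n√(1−ζ²) = 0.302 rad/s. Then t_p = π/ω_d = 10.4 s.

t_p ≈ 10.4 s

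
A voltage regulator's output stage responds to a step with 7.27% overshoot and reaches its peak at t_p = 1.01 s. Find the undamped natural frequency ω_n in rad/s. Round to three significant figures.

ζ from %OS: ζ = |ln 0.0727|/√(π²+ln²0.0727) = 0.641.
t_p = π/ω_d ⇒ ω_d = 3.11 rad/s; then ω_n = ω_d/√(1−ζ²) = 4.05 rad/s.

ω_n ≈ 4.05 rad/s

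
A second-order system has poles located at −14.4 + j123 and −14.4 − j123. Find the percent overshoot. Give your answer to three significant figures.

%OS ≈ 69.2%

With σ = 14.4, ω_d = 123: ω_n = √(σ²+ω_d²) = 124 rad/s, ζ = σ/ω_n = 0.116.
%OS = 100 e^{−πζ/√(1−ζ²)} with ζ = 0.116 gives 69.2%.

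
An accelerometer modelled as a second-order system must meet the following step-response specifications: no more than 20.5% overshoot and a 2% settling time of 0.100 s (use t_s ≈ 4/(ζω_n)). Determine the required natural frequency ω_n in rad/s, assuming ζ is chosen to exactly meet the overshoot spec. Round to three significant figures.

ω_n ≈ 88.8 rad/s

Inverting the overshoot relation: ζ = |ln 0.205|/√(π² + ln²0.205) = 0.450.
From t_s ≈ 4/(ζω_n): ω_n = 4/(ζ·t_s) = 4/(0.450·0.100) = 88.8 rad/s.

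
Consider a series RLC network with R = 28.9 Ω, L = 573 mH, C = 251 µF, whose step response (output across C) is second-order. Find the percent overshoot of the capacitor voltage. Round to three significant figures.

%OS ≈ 36.9%

For a series RLC circuit (capacitor voltage as output), ω_n = 1/√(LC) = 1/√(573 mH · 251 µF) = 83.4 rad/s.
ζ = (R/2)·√(C/L) = (28.9/2)·√(251 µF/573 mH) = 0.302.
Overshoot: exp(−π·0.302/√(1−0.302²)) = 0.369, i.e. 36.9%.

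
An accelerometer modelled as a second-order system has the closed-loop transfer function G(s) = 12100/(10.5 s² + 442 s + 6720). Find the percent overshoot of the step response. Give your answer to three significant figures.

Dividing through by 10.5: denominator becomes s² + 42.10 s + 640.0.
So ω_n = √640.0 = 25.3 rad/s and ζ = 42.10/(2·25.3) = 0.832.
%OS = 100·exp(−πζ/√(1−ζ²)) = 0.899%.

%OS ≈ 0.899%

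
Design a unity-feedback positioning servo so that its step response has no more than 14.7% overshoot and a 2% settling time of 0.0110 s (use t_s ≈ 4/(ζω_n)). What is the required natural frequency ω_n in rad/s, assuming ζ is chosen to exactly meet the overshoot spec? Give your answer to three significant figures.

ω_n ≈ 698 rad/s

From %OS = 100·exp(−πζ/√(1−ζ²)), invert to get ζ = −ln(OS)/√(π² + ln²(OS)) with OS = 0.147.
−ln 0.147 = 1.917, so ζ = 1.917/√(π² + 3.676) = 0.521.
From t_s ≈ 4/(ζω_n): ω_n = 4/(ζ·t_s) = 4/(0.521·0.0110) = 698 rad/s.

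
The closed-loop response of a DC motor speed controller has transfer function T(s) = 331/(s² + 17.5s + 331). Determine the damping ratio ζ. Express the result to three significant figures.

Comparing the denominator to s² + 2ζω_n s + ω_n²: ω_n = √331 = 18.2 rad/s, and 2ζω_n = 17.5 so ζ = 17.5/(2·18.2) = 0.481.

ζ ≈ 0.481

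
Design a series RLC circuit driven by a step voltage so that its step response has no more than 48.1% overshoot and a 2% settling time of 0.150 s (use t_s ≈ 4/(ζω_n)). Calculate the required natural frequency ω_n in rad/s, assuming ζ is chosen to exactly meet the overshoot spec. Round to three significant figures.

Inverting the overshoot relation: ζ = |ln 0.481|/√(π² + ln²0.481) = 0.227.
From t_s ≈ 4/(ζω_n): ω_n = 4/(ζ·t_s) = 4/(0.227·0.150) = 118 rad/s.

ω_n ≈ 118 rad/s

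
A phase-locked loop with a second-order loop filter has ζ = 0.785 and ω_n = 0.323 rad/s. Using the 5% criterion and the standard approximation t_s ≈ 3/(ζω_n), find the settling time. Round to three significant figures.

t_s ≈ 11.8 s

t_s ≈ 3/(ζω_n) = 3/(0.785 × 0.323) = 11.8 s.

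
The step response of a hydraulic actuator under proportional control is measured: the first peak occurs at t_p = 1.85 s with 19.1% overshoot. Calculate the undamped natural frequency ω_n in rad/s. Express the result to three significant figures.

ω_n ≈ 1.92 rad/s

The overshoot fixes ζ = −ln(OS)/√(π²+ln²(OS)) = 0.466.
t_p = π/ω_d ⇒ ω_d = 1.70 rad/s; then ω_n = ω_d/√(1−ζ²) = 1.92 rad/s.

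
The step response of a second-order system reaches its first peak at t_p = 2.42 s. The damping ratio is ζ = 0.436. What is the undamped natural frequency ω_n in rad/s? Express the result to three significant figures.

Peak time t_p = π/ω_d, so ω_d = π/t_p = π/2.42 = 1.30 rad/s.
ω_n = ω_d/√(1−ζ²) = 1.30/√0.810 = 1.44 rad/s.

ω_n ≈ 1.44 rad/s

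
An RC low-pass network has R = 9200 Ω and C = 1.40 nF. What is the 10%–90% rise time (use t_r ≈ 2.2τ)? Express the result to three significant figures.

τ = RC = 9200 × 1.40 nF = 0.0000129 s.
t_r ≈ 2.2τ = 0.0000283 s.

t_r ≈ 0.0000283 s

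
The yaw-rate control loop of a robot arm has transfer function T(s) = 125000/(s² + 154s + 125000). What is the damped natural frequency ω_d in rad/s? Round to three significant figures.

Comparing the denominator to s² + 2ζω_n s + ω_n²: ω_n = √125000 = 354 rad/s, and 2ζω_n = 154 so ζ = 154/(2·354) = 0.218.
ω_d = ω_n√(1−ζ²) = 345 rad/s.

ω_d ≈ 345 rad/s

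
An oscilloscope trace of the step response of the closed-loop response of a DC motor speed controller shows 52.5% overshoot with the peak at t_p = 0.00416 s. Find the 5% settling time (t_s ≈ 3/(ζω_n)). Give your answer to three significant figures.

ζ from %OS: ζ = |ln 0.525|/√(π²+ln²0.525) = 0.201.
t_p = π/ω_d ⇒ ω_d = 755 rad/s; then ω_n = ω_d/√(1−ζ²) = 771 rad/s.
t_s ≈ 3/(ζω_n) = 3/(0.201·771) = 0.0194 s.

t_s ≈ 0.0194 s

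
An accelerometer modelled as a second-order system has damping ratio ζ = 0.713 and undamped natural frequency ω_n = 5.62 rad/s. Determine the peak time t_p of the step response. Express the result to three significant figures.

The damped frequency is ω_d = ω_n√(1−ζ²) = 5.62·√(1−0.508) = 3.94 rad/s.
Peak time t_p = π/ω_d = π/3.94 = 0.797 s.

t_p ≈ 0.797 s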